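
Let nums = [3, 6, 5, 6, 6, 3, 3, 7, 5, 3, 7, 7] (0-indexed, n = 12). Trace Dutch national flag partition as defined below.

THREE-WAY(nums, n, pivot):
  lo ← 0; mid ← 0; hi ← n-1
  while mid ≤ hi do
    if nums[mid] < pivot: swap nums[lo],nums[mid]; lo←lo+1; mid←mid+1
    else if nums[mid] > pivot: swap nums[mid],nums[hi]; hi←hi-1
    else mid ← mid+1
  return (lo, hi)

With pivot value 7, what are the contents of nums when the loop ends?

pivot = 7; lo=0, mid=0, hi=11
nums[mid]=3<7: swap nums[0],nums[0]; lo=1,mid=1 → [3, 6, 5, 6, 6, 3, 3, 7, 5, 3, 7, 7]
nums[mid]=6<7: swap nums[1],nums[1]; lo=2,mid=2 → [3, 6, 5, 6, 6, 3, 3, 7, 5, 3, 7, 7]
nums[mid]=5<7: swap nums[2],nums[2]; lo=3,mid=3 → [3, 6, 5, 6, 6, 3, 3, 7, 5, 3, 7, 7]
nums[mid]=6<7: swap nums[3],nums[3]; lo=4,mid=4 → [3, 6, 5, 6, 6, 3, 3, 7, 5, 3, 7, 7]
nums[mid]=6<7: swap nums[4],nums[4]; lo=5,mid=5 → [3, 6, 5, 6, 6, 3, 3, 7, 5, 3, 7, 7]
nums[mid]=3<7: swap nums[5],nums[5]; lo=6,mid=6 → [3, 6, 5, 6, 6, 3, 3, 7, 5, 3, 7, 7]
nums[mid]=3<7: swap nums[6],nums[6]; lo=7,mid=7 → [3, 6, 5, 6, 6, 3, 3, 7, 5, 3, 7, 7]
nums[mid]=7=7: mid=8
nums[mid]=5<7: swap nums[7],nums[8]; lo=8,mid=9 → [3, 6, 5, 6, 6, 3, 3, 5, 7, 3, 7, 7]
nums[mid]=3<7: swap nums[8],nums[9]; lo=9,mid=10 → [3, 6, 5, 6, 6, 3, 3, 5, 3, 7, 7, 7]
nums[mid]=7=7: mid=11
nums[mid]=7=7: mid=12
end: lo=9, hi=11; nums = [3, 6, 5, 6, 6, 3, 3, 5, 3, 7, 7, 7]

[3, 6, 5, 6, 6, 3, 3, 5, 3, 7, 7, 7]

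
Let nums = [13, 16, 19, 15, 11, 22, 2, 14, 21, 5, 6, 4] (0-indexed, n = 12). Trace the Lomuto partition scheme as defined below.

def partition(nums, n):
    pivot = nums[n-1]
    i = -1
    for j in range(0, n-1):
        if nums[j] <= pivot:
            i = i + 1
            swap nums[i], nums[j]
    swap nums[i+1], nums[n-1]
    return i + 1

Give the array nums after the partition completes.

pivot=4, i=-1
j=0: 13>4, skip
j=1: 16>4, skip
j=2: 19>4, skip
j=3: 15>4, skip
j=4: 11>4, skip
j=5: 22>4, skip
j=6: 2≤4, i=0, swap(0,6) ⇒ [2, 16, 19, 15, 11, 22, 13, 14, 21, 5, 6, 4]
j=7: 14>4, skip
j=8: 21>4, skip
j=9: 5>4, skip
j=10: 6>4, skip
swap(1,11) ⇒ [2, 4, 19, 15, 11, 22, 13, 14, 21, 5, 6, 16]; return 1

[2, 4, 19, 15, 11, 22, 13, 14, 21, 5, 6, 16]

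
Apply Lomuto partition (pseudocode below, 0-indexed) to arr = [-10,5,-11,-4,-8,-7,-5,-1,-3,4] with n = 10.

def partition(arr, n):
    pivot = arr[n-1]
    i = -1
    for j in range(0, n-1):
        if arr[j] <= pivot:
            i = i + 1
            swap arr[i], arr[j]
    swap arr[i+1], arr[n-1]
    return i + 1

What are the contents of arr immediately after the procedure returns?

pivot = arr[9] = 4; i = -1
j=0: arr[0]=-10 ≤ 4 → i=0, swap arr[0],arr[0] (no change) → [-10,5,-11,-4,-8,-7,-5,-1,-3,4]
j=1: arr[1]=5 > 4 → no swap
j=2: arr[2]=-11 ≤ 4 → i=1, swap arr[1],arr[2] → [-10,-11,5,-4,-8,-7,-5,-1,-3,4]
j=3: arr[3]=-4 ≤ 4 → i=2, swap arr[2],arr[3] → [-10,-11,-4,5,-8,-7,-5,-1,-3,4]
j=4: arr[4]=-8 ≤ 4 → i=3, swap arr[3],arr[4] → [-10,-11,-4,-8,5,-7,-5,-1,-3,4]
j=5: arr[5]=-7 ≤ 4 → i=4, swap arr[4],arr[5] → [-10,-11,-4,-8,-7,5,-5,-1,-3,4]
j=6: arr[6]=-5 ≤ 4 → i=5, swap arr[5],arr[6] → [-10,-11,-4,-8,-7,-5,5,-1,-3,4]
j=7: arr[7]=-1 ≤ 4 → i=6, swap arr[6],arr[7] → [-10,-11,-4,-8,-7,-5,-1,5,-3,4]
j=8: arr[8]=-3 ≤ 4 → i=7, swap arr[7],arr[8] → [-10,-11,-4,-8,-7,-5,-1,-3,5,4]
final swap arr[8],arr[9] → [-10,-11,-4,-8,-7,-5,-1,-3,4,5]; return 8

[-10,-11,-4,-8,-7,-5,-1,-3,4,5]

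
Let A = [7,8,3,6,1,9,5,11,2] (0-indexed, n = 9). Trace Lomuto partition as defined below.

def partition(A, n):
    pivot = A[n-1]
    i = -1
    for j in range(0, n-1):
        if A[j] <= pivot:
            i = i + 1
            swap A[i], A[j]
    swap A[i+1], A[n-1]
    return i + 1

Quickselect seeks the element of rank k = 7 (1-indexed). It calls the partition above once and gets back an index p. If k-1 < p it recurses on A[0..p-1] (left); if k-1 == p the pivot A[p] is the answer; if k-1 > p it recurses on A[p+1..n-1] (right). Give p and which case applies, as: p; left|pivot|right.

1; right

pivot=2, i=-1
j=0: 7>2, skip
j=1: 8>2, skip
j=2: 3>2, skip
j=3: 6>2, skip
j=4: 1≤2, i=0, swap(0,4) ⇒ [1,8,3,6,7,9,5,11,2]
j=5: 9>2, skip
j=6: 5>2, skip
j=7: 11>2, skip
swap(1,8) ⇒ [1,2,3,6,7,9,5,11,8]; return 1
p = 1; k-1 = 6 > 1 ⇒ right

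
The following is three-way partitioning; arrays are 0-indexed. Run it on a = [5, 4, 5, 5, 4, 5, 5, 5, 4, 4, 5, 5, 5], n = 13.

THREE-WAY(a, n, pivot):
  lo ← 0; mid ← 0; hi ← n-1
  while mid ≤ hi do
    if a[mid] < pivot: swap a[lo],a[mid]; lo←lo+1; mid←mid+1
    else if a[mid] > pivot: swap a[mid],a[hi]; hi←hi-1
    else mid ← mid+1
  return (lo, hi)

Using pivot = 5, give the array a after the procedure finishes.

[4, 4, 4, 4, 5, 5, 5, 5, 5, 5, 5, 5, 5]

pivot = 5; lo=0, mid=0, hi=12
a[mid]=5=5: mid=1
a[mid]=4<5: swap a[0],a[1]; lo=1,mid=2 → [4, 5, 5, 5, 4, 5, 5, 5, 4, 4, 5, 5, 5]
a[mid]=5=5: mid=3
a[mid]=5=5: mid=4
a[mid]=4<5: swap a[1],a[4]; lo=2,mid=5 → [4, 4, 5, 5, 5, 5, 5, 5, 4, 4, 5, 5, 5]
a[mid]=5=5: mid=6
a[mid]=5=5: mid=7
a[mid]=5=5: mid=8
a[mid]=4<5: swap a[2],a[8]; lo=3,mid=9 → [4, 4, 4, 5, 5, 5, 5, 5, 5, 4, 5, 5, 5]
a[mid]=4<5: swap a[3],a[9]; lo=4,mid=10 → [4, 4, 4, 4, 5, 5, 5, 5, 5, 5, 5, 5, 5]
a[mid]=5=5: mid=11
a[mid]=5=5: mid=12
a[mid]=5=5: mid=13
end: lo=4, hi=12; a = [4, 4, 4, 4, 5, 5, 5, 5, 5, 5, 5, 5, 5]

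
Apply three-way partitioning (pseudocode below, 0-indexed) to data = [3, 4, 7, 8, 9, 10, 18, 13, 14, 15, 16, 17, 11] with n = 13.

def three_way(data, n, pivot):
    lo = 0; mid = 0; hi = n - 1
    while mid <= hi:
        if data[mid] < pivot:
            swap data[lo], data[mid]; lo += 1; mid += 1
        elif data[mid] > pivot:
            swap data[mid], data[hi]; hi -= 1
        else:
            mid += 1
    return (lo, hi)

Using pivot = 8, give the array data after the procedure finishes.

[3, 4, 7, 8, 10, 18, 13, 14, 15, 16, 17, 11, 9]

pivot = 8; lo=0, mid=0, hi=12
data[mid]=3<8: swap data[0],data[0]; lo=1,mid=1 → [3, 4, 7, 8, 9, 10, 18, 13, 14, 15, 16, 17, 11]
data[mid]=4<8: swap data[1],data[1]; lo=2,mid=2 → [3, 4, 7, 8, 9, 10, 18, 13, 14, 15, 16, 17, 11]
data[mid]=7<8: swap data[2],data[2]; lo=3,mid=3 → [3, 4, 7, 8, 9, 10, 18, 13, 14, 15, 16, 17, 11]
data[mid]=8=8: mid=4
data[mid]=9>8: swap data[4],data[12]; hi=11 → [3, 4, 7, 8, 11, 10, 18, 13, 14, 15, 16, 17, 9]
data[mid]=11>8: swap data[4],data[11]; hi=10 → [3, 4, 7, 8, 17, 10, 18, 13, 14, 15, 16, 11, 9]
data[mid]=17>8: swap data[4],data[10]; hi=9 → [3, 4, 7, 8, 16, 10, 18, 13, 14, 15, 17, 11, 9]
data[mid]=16>8: swap data[4],data[9]; hi=8 → [3, 4, 7, 8, 15, 10, 18, 13, 14, 16, 17, 11, 9]
data[mid]=15>8: swap data[4],data[8]; hi=7 → [3, 4, 7, 8, 14, 10, 18, 13, 15, 16, 17, 11, 9]
data[mid]=14>8: swap data[4],data[7]; hi=6 → [3, 4, 7, 8, 13, 10, 18, 14, 15, 16, 17, 11, 9]
data[mid]=13>8: swap data[4],data[6]; hi=5 → [3, 4, 7, 8, 18, 10, 13, 14, 15, 16, 17, 11, 9]
data[mid]=18>8: swap data[4],data[5]; hi=4 → [3, 4, 7, 8, 10, 18, 13, 14, 15, 16, 17, 11, 9]
data[mid]=10>8: swap data[4],data[4]; hi=3 → [3, 4, 7, 8, 10, 18, 13, 14, 15, 16, 17, 11, 9]
end: lo=3, hi=3; data = [3, 4, 7, 8, 10, 18, 13, 14, 15, 16, 17, 11, 9]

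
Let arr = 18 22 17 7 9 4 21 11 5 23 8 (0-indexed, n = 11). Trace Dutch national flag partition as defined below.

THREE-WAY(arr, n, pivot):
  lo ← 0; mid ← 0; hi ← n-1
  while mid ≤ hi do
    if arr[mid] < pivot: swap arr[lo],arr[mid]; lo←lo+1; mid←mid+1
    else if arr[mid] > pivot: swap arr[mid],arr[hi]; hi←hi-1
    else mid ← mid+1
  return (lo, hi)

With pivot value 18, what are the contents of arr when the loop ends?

pivot = 18; lo=0, mid=0, hi=10
arr[mid]=18=18: mid=1
arr[mid]=22>18: swap arr[1],arr[10]; hi=9 → 18 8 17 7 9 4 21 11 5 23 22
arr[mid]=8<18: swap arr[0],arr[1]; lo=1,mid=2 → 8 18 17 7 9 4 21 11 5 23 22
arr[mid]=17<18: swap arr[1],arr[2]; lo=2,mid=3 → 8 17 18 7 9 4 21 11 5 23 22
arr[mid]=7<18: swap arr[2],arr[3]; lo=3,mid=4 → 8 17 7 18 9 4 21 11 5 23 22
arr[mid]=9<18: swap arr[3],arr[4]; lo=4,mid=5 → 8 17 7 9 18 4 21 11 5 23 22
arr[mid]=4<18: swap arr[4],arr[5]; lo=5,mid=6 → 8 17 7 9 4 18 21 11 5 23 22
arr[mid]=21>18: swap arr[6],arr[9]; hi=8 → 8 17 7 9 4 18 23 11 5 21 22
arr[mid]=23>18: swap arr[6],arr[8]; hi=7 → 8 17 7 9 4 18 5 11 23 21 22
arr[mid]=5<18: swap arr[5],arr[6]; lo=6,mid=7 → 8 17 7 9 4 5 18 11 23 21 22
arr[mid]=11<18: swap arr[6],arr[7]; lo=7,mid=8 → 8 17 7 9 4 5 11 18 23 21 22
end: lo=7, hi=7; arr = 8 17 7 9 4 5 11 18 23 21 22

8 17 7 9 4 5 11 18 23 21 22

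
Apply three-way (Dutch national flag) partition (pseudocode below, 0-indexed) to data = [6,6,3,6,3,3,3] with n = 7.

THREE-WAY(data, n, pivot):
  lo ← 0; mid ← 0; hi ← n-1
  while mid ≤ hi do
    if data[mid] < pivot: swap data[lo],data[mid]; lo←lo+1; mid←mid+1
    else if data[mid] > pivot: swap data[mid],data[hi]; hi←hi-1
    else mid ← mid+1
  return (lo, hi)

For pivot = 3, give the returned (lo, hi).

(0, 3)

pivot = 3; lo=0, mid=0, hi=6
data[mid]=6>3: swap data[0],data[6]; hi=5 → [3,6,3,6,3,3,6]
data[mid]=3=3: mid=1
data[mid]=6>3: swap data[1],data[5]; hi=4 → [3,3,3,6,3,6,6]
data[mid]=3=3: mid=2
data[mid]=3=3: mid=3
data[mid]=6>3: swap data[3],data[4]; hi=3 → [3,3,3,3,6,6,6]
data[mid]=3=3: mid=4
end: lo=0, hi=3; data = [3,3,3,3,6,6,6]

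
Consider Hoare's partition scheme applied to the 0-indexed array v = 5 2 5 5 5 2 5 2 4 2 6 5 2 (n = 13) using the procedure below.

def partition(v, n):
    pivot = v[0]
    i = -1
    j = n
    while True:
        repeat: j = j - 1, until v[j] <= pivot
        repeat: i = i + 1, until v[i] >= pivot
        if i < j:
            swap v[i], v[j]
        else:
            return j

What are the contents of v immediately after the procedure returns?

pivot=5
j stops at 12 (2), i stops at 0 (5); swap ⇒ 2 2 5 5 5 2 5 2 4 2 6 5 5
j stops at 11 (5), i stops at 2 (5); swap ⇒ 2 2 5 5 5 2 5 2 4 2 6 5 5
j stops at 9 (2), i stops at 3 (5); swap ⇒ 2 2 5 2 5 2 5 2 4 5 6 5 5
j stops at 8 (4), i stops at 4 (5); swap ⇒ 2 2 5 2 4 2 5 2 5 5 6 5 5
j stops at 7 (2), i stops at 6 (5); swap ⇒ 2 2 5 2 4 2 2 5 5 5 6 5 5
j stops at 6, i stops at 7; i≥j ⇒ return 6. v=2 2 5 2 4 2 2 5 5 5 6 5 5

2 2 5 2 4 2 2 5 5 5 6 5 5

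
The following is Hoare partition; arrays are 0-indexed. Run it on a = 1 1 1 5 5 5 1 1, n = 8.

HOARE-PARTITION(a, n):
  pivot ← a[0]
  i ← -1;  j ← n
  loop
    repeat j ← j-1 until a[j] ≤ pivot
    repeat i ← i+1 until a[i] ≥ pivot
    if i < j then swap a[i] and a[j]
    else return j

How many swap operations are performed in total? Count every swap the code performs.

2

pivot=1
j stops at 7 (1), i stops at 0 (1); swap ⇒ 1 1 1 5 5 5 1 1
j stops at 6 (1), i stops at 1 (1); swap ⇒ 1 1 1 5 5 5 1 1
j stops at 2, i stops at 2; i≥j ⇒ return 2. a=1 1 1 5 5 5 1 1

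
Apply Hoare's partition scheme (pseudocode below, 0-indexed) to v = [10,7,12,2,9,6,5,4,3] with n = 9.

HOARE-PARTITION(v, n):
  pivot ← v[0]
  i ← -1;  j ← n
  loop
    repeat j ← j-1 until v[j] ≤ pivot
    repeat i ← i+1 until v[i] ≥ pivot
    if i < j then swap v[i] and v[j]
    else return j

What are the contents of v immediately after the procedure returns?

[3,7,4,2,9,6,5,12,10]

pivot = v[0] = 10; i = -1, j = 9
j→8 (v[8]=3≤10), i→0 (v[0]=10≥10); i<j, swap → [3,7,12,2,9,6,5,4,10]
j→7 (v[7]=4≤10), i→2 (v[2]=12≥10); i<j, swap → [3,7,4,2,9,6,5,12,10]
j→6, i→7; i≥j, return j=6. v = [3,7,4,2,9,6,5,12,10]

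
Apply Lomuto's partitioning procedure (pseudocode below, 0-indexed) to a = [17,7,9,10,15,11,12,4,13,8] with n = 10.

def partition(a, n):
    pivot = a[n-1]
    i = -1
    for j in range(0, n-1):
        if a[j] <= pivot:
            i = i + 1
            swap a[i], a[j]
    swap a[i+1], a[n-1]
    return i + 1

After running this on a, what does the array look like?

[7,4,8,10,15,11,12,17,13,9]

pivot = a[9] = 8; i = -1
j=0: a[0]=17 > 8 → no swap
j=1: a[1]=7 ≤ 8 → i=0, swap a[0],a[1] → [7,17,9,10,15,11,12,4,13,8]
j=2: a[2]=9 > 8 → no swap
j=3: a[3]=10 > 8 → no swap
j=4: a[4]=15 > 8 → no swap
j=5: a[5]=11 > 8 → no swap
j=6: a[6]=12 > 8 → no swap
j=7: a[7]=4 ≤ 8 → i=1, swap a[1],a[7] → [7,4,9,10,15,11,12,17,13,8]
j=8: a[8]=13 > 8 → no swap
final swap a[2],a[9] → [7,4,8,10,15,11,12,17,13,9]; return 2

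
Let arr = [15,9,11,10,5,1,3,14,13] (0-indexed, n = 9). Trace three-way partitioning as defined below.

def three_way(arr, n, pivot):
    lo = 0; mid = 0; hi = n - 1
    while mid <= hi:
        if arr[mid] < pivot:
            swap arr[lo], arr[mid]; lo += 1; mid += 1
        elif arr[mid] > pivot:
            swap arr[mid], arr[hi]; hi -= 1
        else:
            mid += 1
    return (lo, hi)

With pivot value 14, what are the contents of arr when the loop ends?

[13,9,11,10,5,1,3,14,15]

lo=0 mid=0 hi=8
15>14: swap(0,8), hi=7 ⇒ [13,9,11,10,5,1,3,14,15]
13<14: swap(0,0), lo=1 mid=1 ⇒ [13,9,11,10,5,1,3,14,15]
9<14: swap(1,1), lo=2 mid=2 ⇒ [13,9,11,10,5,1,3,14,15]
11<14: swap(2,2), lo=3 mid=3 ⇒ [13,9,11,10,5,1,3,14,15]
10<14: swap(3,3), lo=4 mid=4 ⇒ [13,9,11,10,5,1,3,14,15]
5<14: swap(4,4), lo=5 mid=5 ⇒ [13,9,11,10,5,1,3,14,15]
1<14: swap(5,5), lo=6 mid=6 ⇒ [13,9,11,10,5,1,3,14,15]
3<14: swap(6,6), lo=7 mid=7 ⇒ [13,9,11,10,5,1,3,14,15]
14=14: mid=8
done. lo=7 hi=7; arr=[13,9,11,10,5,1,3,14,15]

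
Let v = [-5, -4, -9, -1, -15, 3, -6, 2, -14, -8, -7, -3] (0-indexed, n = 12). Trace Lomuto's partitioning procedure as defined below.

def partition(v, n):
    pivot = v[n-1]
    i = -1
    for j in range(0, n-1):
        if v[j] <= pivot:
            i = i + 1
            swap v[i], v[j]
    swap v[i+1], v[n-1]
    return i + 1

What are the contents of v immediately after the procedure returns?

pivot=-3, i=-1
j=0: -5≤-3, i=0, swap(0,0) ⇒ [-5, -4, -9, -1, -15, 3, -6, 2, -14, -8, -7, -3]
j=1: -4≤-3, i=1, swap(1,1) ⇒ [-5, -4, -9, -1, -15, 3, -6, 2, -14, -8, -7, -3]
j=2: -9≤-3, i=2, swap(2,2) ⇒ [-5, -4, -9, -1, -15, 3, -6, 2, -14, -8, -7, -3]
j=3: -1>-3, skip
j=4: -15≤-3, i=3, swap(3,4) ⇒ [-5, -4, -9, -15, -1, 3, -6, 2, -14, -8, -7, -3]
j=5: 3>-3, skip
j=6: -6≤-3, i=4, swap(4,6) ⇒ [-5, -4, -9, -15, -6, 3, -1, 2, -14, -8, -7, -3]
j=7: 2>-3, skip
j=8: -14≤-3, i=5, swap(5,8) ⇒ [-5, -4, -9, -15, -6, -14, -1, 2, 3, -8, -7, -3]
j=9: -8≤-3, i=6, swap(6,9) ⇒ [-5, -4, -9, -15, -6, -14, -8, 2, 3, -1, -7, -3]
j=10: -7≤-3, i=7, swap(7,10) ⇒ [-5, -4, -9, -15, -6, -14, -8, -7, 3, -1, 2, -3]
swap(8,11) ⇒ [-5, -4, -9, -15, -6, -14, -8, -7, -3, -1, 2, 3]; return 8

[-5, -4, -9, -15, -6, -14, -8, -7, -3, -1, 2, 3]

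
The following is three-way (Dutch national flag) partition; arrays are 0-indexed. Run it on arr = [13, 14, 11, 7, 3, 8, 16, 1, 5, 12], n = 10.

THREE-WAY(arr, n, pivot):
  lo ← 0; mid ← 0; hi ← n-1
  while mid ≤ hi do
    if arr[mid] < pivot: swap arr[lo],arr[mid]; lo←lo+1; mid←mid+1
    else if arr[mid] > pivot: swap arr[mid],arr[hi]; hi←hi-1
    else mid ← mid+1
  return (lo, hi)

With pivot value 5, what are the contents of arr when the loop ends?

pivot = 5; lo=0, mid=0, hi=9
arr[mid]=13>5: swap arr[0],arr[9]; hi=8 → [12, 14, 11, 7, 3, 8, 16, 1, 5, 13]
arr[mid]=12>5: swap arr[0],arr[8]; hi=7 → [5, 14, 11, 7, 3, 8, 16, 1, 12, 13]
arr[mid]=5=5: mid=1
arr[mid]=14>5: swap arr[1],arr[7]; hi=6 → [5, 1, 11, 7, 3, 8, 16, 14, 12, 13]
arr[mid]=1<5: swap arr[0],arr[1]; lo=1,mid=2 → [1, 5, 11, 7, 3, 8, 16, 14, 12, 13]
arr[mid]=11>5: swap arr[2],arr[6]; hi=5 → [1, 5, 16, 7, 3, 8, 11, 14, 12, 13]
arr[mid]=16>5: swap arr[2],arr[5]; hi=4 → [1, 5, 8, 7, 3, 16, 11, 14, 12, 13]
arr[mid]=8>5: swap arr[2],arr[4]; hi=3 → [1, 5, 3, 7, 8, 16, 11, 14, 12, 13]
arr[mid]=3<5: swap arr[1],arr[2]; lo=2,mid=3 → [1, 3, 5, 7, 8, 16, 11, 14, 12, 13]
arr[mid]=7>5: swap arr[3],arr[3]; hi=2 → [1, 3, 5, 7, 8, 16, 11, 14, 12, 13]
end: lo=2, hi=2; arr = [1, 3, 5, 7, 8, 16, 11, 14, 12, 13]

[1, 3, 5, 7, 8, 16, 11, 14, 12, 13]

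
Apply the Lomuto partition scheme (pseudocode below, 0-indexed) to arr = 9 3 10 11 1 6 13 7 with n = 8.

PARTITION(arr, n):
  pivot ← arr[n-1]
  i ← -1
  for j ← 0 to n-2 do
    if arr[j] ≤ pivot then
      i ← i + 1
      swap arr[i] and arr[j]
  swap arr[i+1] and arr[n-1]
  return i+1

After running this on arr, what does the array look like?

3 1 6 7 9 10 13 11

pivot = arr[7] = 7; i = -1
j=0: arr[0]=9 > 7 → no swap
j=1: arr[1]=3 ≤ 7 → i=0, swap arr[0],arr[1] → 3 9 10 11 1 6 13 7
j=2: arr[2]=10 > 7 → no swap
j=3: arr[3]=11 > 7 → no swap
j=4: arr[4]=1 ≤ 7 → i=1, swap arr[1],arr[4] → 3 1 10 11 9 6 13 7
j=5: arr[5]=6 ≤ 7 → i=2, swap arr[2],arr[5] → 3 1 6 11 9 10 13 7
j=6: arr[6]=13 > 7 → no swap
final swap arr[3],arr[7] → 3 1 6 7 9 10 13 11; return 3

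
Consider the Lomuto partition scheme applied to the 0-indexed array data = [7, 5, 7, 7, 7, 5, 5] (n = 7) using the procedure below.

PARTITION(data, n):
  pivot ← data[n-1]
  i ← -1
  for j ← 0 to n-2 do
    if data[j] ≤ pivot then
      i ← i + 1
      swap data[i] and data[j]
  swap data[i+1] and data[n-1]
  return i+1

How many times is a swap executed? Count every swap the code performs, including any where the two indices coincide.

3

pivot = data[6] = 5; i = -1
j=0: data[0]=7 > 5 → no swap
j=1: data[1]=5 ≤ 5 → i=0, swap data[0],data[1] → [5, 7, 7, 7, 7, 5, 5]
j=2: data[2]=7 > 5 → no swap
j=3: data[3]=7 > 5 → no swap
j=4: data[4]=7 > 5 → no swap
j=5: data[5]=5 ≤ 5 → i=1, swap data[1],data[5] → [5, 5, 7, 7, 7, 7, 5]
final swap data[2],data[6] → [5, 5, 5, 7, 7, 7, 7]; return 2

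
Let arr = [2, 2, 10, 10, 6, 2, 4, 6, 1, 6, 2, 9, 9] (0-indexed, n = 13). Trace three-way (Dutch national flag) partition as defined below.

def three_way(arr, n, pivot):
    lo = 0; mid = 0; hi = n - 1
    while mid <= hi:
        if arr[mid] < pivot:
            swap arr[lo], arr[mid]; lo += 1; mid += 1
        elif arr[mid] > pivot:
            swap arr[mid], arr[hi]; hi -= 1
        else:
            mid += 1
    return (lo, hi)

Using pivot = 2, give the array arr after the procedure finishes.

[1, 2, 2, 2, 2, 4, 6, 6, 6, 10, 9, 9, 10]

lo=0 mid=0 hi=12
2=2: mid=1
2=2: mid=2
10>2: swap(2,12), hi=11 ⇒ [2, 2, 9, 10, 6, 2, 4, 6, 1, 6, 2, 9, 10]
9>2: swap(2,11), hi=10 ⇒ [2, 2, 9, 10, 6, 2, 4, 6, 1, 6, 2, 9, 10]
9>2: swap(2,10), hi=9 ⇒ [2, 2, 2, 10, 6, 2, 4, 6, 1, 6, 9, 9, 10]
2=2: mid=3
10>2: swap(3,9), hi=8 ⇒ [2, 2, 2, 6, 6, 2, 4, 6, 1, 10, 9, 9, 10]
6>2: swap(3,8), hi=7 ⇒ [2, 2, 2, 1, 6, 2, 4, 6, 6, 10, 9, 9, 10]
1<2: swap(0,3), lo=1 mid=4 ⇒ [1, 2, 2, 2, 6, 2, 4, 6, 6, 10, 9, 9, 10]
6>2: swap(4,7), hi=6 ⇒ [1, 2, 2, 2, 6, 2, 4, 6, 6, 10, 9, 9, 10]
6>2: swap(4,6), hi=5 ⇒ [1, 2, 2, 2, 4, 2, 6, 6, 6, 10, 9, 9, 10]
4>2: swap(4,5), hi=4 ⇒ [1, 2, 2, 2, 2, 4, 6, 6, 6, 10, 9, 9, 10]
2=2: mid=5
done. lo=1 hi=4; arr=[1, 2, 2, 2, 2, 4, 6, 6, 6, 10, 9, 9, 10]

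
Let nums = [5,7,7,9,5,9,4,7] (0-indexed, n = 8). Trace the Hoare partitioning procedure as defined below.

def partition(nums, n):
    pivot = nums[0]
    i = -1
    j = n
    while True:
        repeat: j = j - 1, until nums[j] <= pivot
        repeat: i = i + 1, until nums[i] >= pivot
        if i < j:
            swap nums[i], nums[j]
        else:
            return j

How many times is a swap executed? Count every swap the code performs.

2

pivot = nums[0] = 5; i = -1, j = 8
j→6 (nums[6]=4≤5), i→0 (nums[0]=5≥5); i<j, swap → [4,7,7,9,5,9,5,7]
j→4 (nums[4]=5≤5), i→1 (nums[1]=7≥5); i<j, swap → [4,5,7,9,7,9,5,7]
j→1, i→2; i≥j, return j=1. nums = [4,5,7,9,7,9,5,7]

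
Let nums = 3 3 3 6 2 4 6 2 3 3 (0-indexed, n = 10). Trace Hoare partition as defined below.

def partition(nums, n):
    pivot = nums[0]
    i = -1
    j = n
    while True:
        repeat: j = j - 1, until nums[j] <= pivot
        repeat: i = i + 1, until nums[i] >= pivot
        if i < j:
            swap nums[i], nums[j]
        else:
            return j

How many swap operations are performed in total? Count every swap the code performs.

4

pivot=3
j stops at 9 (3), i stops at 0 (3); swap ⇒ 3 3 3 6 2 4 6 2 3 3
j stops at 8 (3), i stops at 1 (3); swap ⇒ 3 3 3 6 2 4 6 2 3 3
j stops at 7 (2), i stops at 2 (3); swap ⇒ 3 3 2 6 2 4 6 3 3 3
j stops at 4 (2), i stops at 3 (6); swap ⇒ 3 3 2 2 6 4 6 3 3 3
j stops at 3, i stops at 4; i≥j ⇒ return 3. nums=3 3 2 2 6 4 6 3 3 3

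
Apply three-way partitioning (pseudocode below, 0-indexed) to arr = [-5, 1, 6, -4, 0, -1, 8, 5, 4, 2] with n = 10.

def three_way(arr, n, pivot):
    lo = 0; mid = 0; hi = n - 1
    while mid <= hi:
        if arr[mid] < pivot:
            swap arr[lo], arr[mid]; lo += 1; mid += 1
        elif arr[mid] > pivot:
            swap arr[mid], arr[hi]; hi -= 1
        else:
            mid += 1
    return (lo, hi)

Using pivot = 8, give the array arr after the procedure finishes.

[-5, 1, 6, -4, 0, -1, 5, 4, 2, 8]

lo=0 mid=0 hi=9
-5<8: swap(0,0), lo=1 mid=1 ⇒ [-5, 1, 6, -4, 0, -1, 8, 5, 4, 2]
1<8: swap(1,1), lo=2 mid=2 ⇒ [-5, 1, 6, -4, 0, -1, 8, 5, 4, 2]
6<8: swap(2,2), lo=3 mid=3 ⇒ [-5, 1, 6, -4, 0, -1, 8, 5, 4, 2]
-4<8: swap(3,3), lo=4 mid=4 ⇒ [-5, 1, 6, -4, 0, -1, 8, 5, 4, 2]
0<8: swap(4,4), lo=5 mid=5 ⇒ [-5, 1, 6, -4, 0, -1, 8, 5, 4, 2]
-1<8: swap(5,5), lo=6 mid=6 ⇒ [-5, 1, 6, -4, 0, -1, 8, 5, 4, 2]
8=8: mid=7
5<8: swap(6,7), lo=7 mid=8 ⇒ [-5, 1, 6, -4, 0, -1, 5, 8, 4, 2]
4<8: swap(7,8), lo=8 mid=9 ⇒ [-5, 1, 6, -4, 0, -1, 5, 4, 8, 2]
2<8: swap(8,9), lo=9 mid=10 ⇒ [-5, 1, 6, -4, 0, -1, 5, 4, 2, 8]
done. lo=9 hi=9; arr=[-5, 1, 6, -4, 0, -1, 5, 4, 2, 8]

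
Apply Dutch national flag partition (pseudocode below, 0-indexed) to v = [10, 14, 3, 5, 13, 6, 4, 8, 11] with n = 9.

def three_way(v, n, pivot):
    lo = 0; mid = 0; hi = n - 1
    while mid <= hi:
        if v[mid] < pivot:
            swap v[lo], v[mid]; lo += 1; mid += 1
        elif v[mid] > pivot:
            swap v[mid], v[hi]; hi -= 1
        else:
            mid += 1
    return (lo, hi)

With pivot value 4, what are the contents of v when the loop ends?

pivot = 4; lo=0, mid=0, hi=8
v[mid]=10>4: swap v[0],v[8]; hi=7 → [11, 14, 3, 5, 13, 6, 4, 8, 10]
v[mid]=11>4: swap v[0],v[7]; hi=6 → [8, 14, 3, 5, 13, 6, 4, 11, 10]
v[mid]=8>4: swap v[0],v[6]; hi=5 → [4, 14, 3, 5, 13, 6, 8, 11, 10]
v[mid]=4=4: mid=1
v[mid]=14>4: swap v[1],v[5]; hi=4 → [4, 6, 3, 5, 13, 14, 8, 11, 10]
v[mid]=6>4: swap v[1],v[4]; hi=3 → [4, 13, 3, 5, 6, 14, 8, 11, 10]
v[mid]=13>4: swap v[1],v[3]; hi=2 → [4, 5, 3, 13, 6, 14, 8, 11, 10]
v[mid]=5>4: swap v[1],v[2]; hi=1 → [4, 3, 5, 13, 6, 14, 8, 11, 10]
v[mid]=3<4: swap v[0],v[1]; lo=1,mid=2 → [3, 4, 5, 13, 6, 14, 8, 11, 10]
end: lo=1, hi=1; v = [3, 4, 5, 13, 6, 14, 8, 11, 10]

[3, 4, 5, 13, 6, 14, 8, 11, 10]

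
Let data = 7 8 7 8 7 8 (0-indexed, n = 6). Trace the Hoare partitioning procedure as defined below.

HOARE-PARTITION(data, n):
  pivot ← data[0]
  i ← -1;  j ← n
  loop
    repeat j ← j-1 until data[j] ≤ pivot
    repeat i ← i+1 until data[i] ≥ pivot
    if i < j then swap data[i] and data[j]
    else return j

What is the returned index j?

pivot = data[0] = 7; i = -1, j = 6
j→4 (data[4]=7≤7), i→0 (data[0]=7≥7); i<j, swap → 7 8 7 8 7 8
j→2 (data[2]=7≤7), i→1 (data[1]=8≥7); i<j, swap → 7 7 8 8 7 8
j→1, i→2; i≥j, return j=1. data = 7 7 8 8 7 8

1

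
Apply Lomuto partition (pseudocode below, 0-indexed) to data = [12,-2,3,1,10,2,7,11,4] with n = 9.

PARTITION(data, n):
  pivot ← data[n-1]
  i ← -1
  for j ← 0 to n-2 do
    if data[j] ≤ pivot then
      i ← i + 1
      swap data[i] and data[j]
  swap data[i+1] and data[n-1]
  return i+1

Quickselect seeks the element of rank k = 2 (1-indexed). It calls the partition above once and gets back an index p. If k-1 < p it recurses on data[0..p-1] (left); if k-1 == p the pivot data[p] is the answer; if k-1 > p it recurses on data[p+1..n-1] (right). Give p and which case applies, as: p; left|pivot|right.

pivot=4, i=-1
j=0: 12>4, skip
j=1: -2≤4, i=0, swap(0,1) ⇒ [-2,12,3,1,10,2,7,11,4]
j=2: 3≤4, i=1, swap(1,2) ⇒ [-2,3,12,1,10,2,7,11,4]
j=3: 1≤4, i=2, swap(2,3) ⇒ [-2,3,1,12,10,2,7,11,4]
j=4: 10>4, skip
j=5: 2≤4, i=3, swap(3,5) ⇒ [-2,3,1,2,10,12,7,11,4]
j=6: 7>4, skip
j=7: 11>4, skip
swap(4,8) ⇒ [-2,3,1,2,4,12,7,11,10]; return 4
p = 4; k-1 = 1 < 4 ⇒ left

4; left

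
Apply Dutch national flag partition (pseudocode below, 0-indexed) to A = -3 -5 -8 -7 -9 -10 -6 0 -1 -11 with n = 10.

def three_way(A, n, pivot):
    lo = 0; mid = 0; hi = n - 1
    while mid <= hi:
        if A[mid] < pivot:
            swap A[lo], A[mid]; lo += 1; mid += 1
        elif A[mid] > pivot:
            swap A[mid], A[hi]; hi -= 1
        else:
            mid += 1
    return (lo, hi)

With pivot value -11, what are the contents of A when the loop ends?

lo=0 mid=0 hi=9
-3>-11: swap(0,9), hi=8 ⇒ -11 -5 -8 -7 -9 -10 -6 0 -1 -3
-11=-11: mid=1
-5>-11: swap(1,8), hi=7 ⇒ -11 -1 -8 -7 -9 -10 -6 0 -5 -3
-1>-11: swap(1,7), hi=6 ⇒ -11 0 -8 -7 -9 -10 -6 -1 -5 -3
0>-11: swap(1,6), hi=5 ⇒ -11 -6 -8 -7 -9 -10 0 -1 -5 -3
-6>-11: swap(1,5), hi=4 ⇒ -11 -10 -8 -7 -9 -6 0 -1 -5 -3
-10>-11: swap(1,4), hi=3 ⇒ -11 -9 -8 -7 -10 -6 0 -1 -5 -3
-9>-11: swap(1,3), hi=2 ⇒ -11 -7 -8 -9 -10 -6 0 -1 -5 -3
-7>-11: swap(1,2), hi=1 ⇒ -11 -8 -7 -9 -10 -6 0 -1 -5 -3
-8>-11: swap(1,1), hi=0 ⇒ -11 -8 -7 -9 -10 -6 0 -1 -5 -3
done. lo=0 hi=0; A=-11 -8 -7 -9 -10 -6 0 -1 -5 -3

-11 -8 -7 -9 -10 -6 0 -1 -5 -3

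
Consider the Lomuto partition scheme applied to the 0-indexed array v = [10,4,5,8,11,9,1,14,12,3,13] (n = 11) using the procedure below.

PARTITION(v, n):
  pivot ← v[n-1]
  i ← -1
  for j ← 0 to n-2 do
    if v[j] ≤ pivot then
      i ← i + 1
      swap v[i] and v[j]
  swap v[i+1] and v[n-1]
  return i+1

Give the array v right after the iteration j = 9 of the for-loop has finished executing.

pivot = v[10] = 13; i = -1
j=0: v[0]=10 ≤ 13 → i=0, swap v[0],v[0] (no change) → [10,4,5,8,11,9,1,14,12,3,13]
j=1: v[1]=4 ≤ 13 → i=1, swap v[1],v[1] (no change) → [10,4,5,8,11,9,1,14,12,3,13]
j=2: v[2]=5 ≤ 13 → i=2, swap v[2],v[2] (no change) → [10,4,5,8,11,9,1,14,12,3,13]
j=3: v[3]=8 ≤ 13 → i=3, swap v[3],v[3] (no change) → [10,4,5,8,11,9,1,14,12,3,13]
j=4: v[4]=11 ≤ 13 → i=4, swap v[4],v[4] (no change) → [10,4,5,8,11,9,1,14,12,3,13]
j=5: v[5]=9 ≤ 13 → i=5, swap v[5],v[5] (no change) → [10,4,5,8,11,9,1,14,12,3,13]
j=6: v[6]=1 ≤ 13 → i=6, swap v[6],v[6] (no change) → [10,4,5,8,11,9,1,14,12,3,13]
j=7: v[7]=14 > 13 → no swap
j=8: v[8]=12 ≤ 13 → i=7, swap v[7],v[8] → [10,4,5,8,11,9,1,12,14,3,13]
j=9: v[9]=3 ≤ 13 → i=8, swap v[8],v[9] → [10,4,5,8,11,9,1,12,3,14,13]
(after j=9) v = [10,4,5,8,11,9,1,12,3,14,13]

[10,4,5,8,11,9,1,12,3,14,13]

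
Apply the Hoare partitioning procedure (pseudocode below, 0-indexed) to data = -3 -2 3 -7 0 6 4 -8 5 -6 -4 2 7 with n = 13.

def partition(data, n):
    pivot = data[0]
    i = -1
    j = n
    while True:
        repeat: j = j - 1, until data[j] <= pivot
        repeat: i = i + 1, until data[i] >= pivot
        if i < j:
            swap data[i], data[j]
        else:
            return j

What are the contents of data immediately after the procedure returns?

-4 -6 -8 -7 0 6 4 3 5 -2 -3 2 7

pivot = data[0] = -3; i = -1, j = 13
j→10 (data[10]=-4≤-3), i→0 (data[0]=-3≥-3); i<j, swap → -4 -2 3 -7 0 6 4 -8 5 -6 -3 2 7
j→9 (data[9]=-6≤-3), i→1 (data[1]=-2≥-3); i<j, swap → -4 -6 3 -7 0 6 4 -8 5 -2 -3 2 7
j→7 (data[7]=-8≤-3), i→2 (data[2]=3≥-3); i<j, swap → -4 -6 -8 -7 0 6 4 3 5 -2 -3 2 7
j→3, i→4; i≥j, return j=3. data = -4 -6 -8 -7 0 6 4 3 5 -2 -3 2 7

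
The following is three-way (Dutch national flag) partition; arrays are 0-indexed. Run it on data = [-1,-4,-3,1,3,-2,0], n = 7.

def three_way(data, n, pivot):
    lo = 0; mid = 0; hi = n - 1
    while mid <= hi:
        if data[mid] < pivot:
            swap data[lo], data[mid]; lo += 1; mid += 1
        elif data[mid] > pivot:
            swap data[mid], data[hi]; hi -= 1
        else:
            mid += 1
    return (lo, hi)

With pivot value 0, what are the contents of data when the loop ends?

[-1,-4,-3,-2,0,3,1]

pivot = 0; lo=0, mid=0, hi=6
data[mid]=-1<0: swap data[0],data[0]; lo=1,mid=1 → [-1,-4,-3,1,3,-2,0]
data[mid]=-4<0: swap data[1],data[1]; lo=2,mid=2 → [-1,-4,-3,1,3,-2,0]
data[mid]=-3<0: swap data[2],data[2]; lo=3,mid=3 → [-1,-4,-3,1,3,-2,0]
data[mid]=1>0: swap data[3],data[6]; hi=5 → [-1,-4,-3,0,3,-2,1]
data[mid]=0=0: mid=4
data[mid]=3>0: swap data[4],data[5]; hi=4 → [-1,-4,-3,0,-2,3,1]
data[mid]=-2<0: swap data[3],data[4]; lo=4,mid=5 → [-1,-4,-3,-2,0,3,1]
end: lo=4, hi=4; data = [-1,-4,-3,-2,0,3,1]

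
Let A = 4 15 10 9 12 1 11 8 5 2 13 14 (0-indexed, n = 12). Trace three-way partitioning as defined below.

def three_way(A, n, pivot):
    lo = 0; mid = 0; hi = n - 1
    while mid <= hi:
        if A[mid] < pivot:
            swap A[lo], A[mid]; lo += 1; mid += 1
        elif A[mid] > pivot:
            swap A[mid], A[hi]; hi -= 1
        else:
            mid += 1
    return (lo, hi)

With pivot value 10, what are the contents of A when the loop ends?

4 2 9 5 1 8 10 11 12 13 14 15

lo=0 mid=0 hi=11
4<10: swap(0,0), lo=1 mid=1 ⇒ 4 15 10 9 12 1 11 8 5 2 13 14
15>10: swap(1,11), hi=10 ⇒ 4 14 10 9 12 1 11 8 5 2 13 15
14>10: swap(1,10), hi=9 ⇒ 4 13 10 9 12 1 11 8 5 2 14 15
13>10: swap(1,9), hi=8 ⇒ 4 2 10 9 12 1 11 8 5 13 14 15
2<10: swap(1,1), lo=2 mid=2 ⇒ 4 2 10 9 12 1 11 8 5 13 14 15
10=10: mid=3
9<10: swap(2,3), lo=3 mid=4 ⇒ 4 2 9 10 12 1 11 8 5 13 14 15
12>10: swap(4,8), hi=7 ⇒ 4 2 9 10 5 1 11 8 12 13 14 15
5<10: swap(3,4), lo=4 mid=5 ⇒ 4 2 9 5 10 1 11 8 12 13 14 15
1<10: swap(4,5), lo=5 mid=6 ⇒ 4 2 9 5 1 10 11 8 12 13 14 15
11>10: swap(6,7), hi=6 ⇒ 4 2 9 5 1 10 8 11 12 13 14 15
8<10: swap(5,6), lo=6 mid=7 ⇒ 4 2 9 5 1 8 10 11 12 13 14 15
done. lo=6 hi=6; A=4 2 9 5 1 8 10 11 12 13 14 15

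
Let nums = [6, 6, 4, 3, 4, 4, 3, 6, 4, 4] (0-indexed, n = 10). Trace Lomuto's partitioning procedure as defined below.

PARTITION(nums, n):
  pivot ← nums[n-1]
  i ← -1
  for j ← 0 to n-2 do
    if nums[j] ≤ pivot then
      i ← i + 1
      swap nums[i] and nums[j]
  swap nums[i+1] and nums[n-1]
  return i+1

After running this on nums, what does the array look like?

pivot = nums[9] = 4; i = -1
j=0: nums[0]=6 > 4 → no swap
j=1: nums[1]=6 > 4 → no swap
j=2: nums[2]=4 ≤ 4 → i=0, swap nums[0],nums[2] → [4, 6, 6, 3, 4, 4, 3, 6, 4, 4]
j=3: nums[3]=3 ≤ 4 → i=1, swap nums[1],nums[3] → [4, 3, 6, 6, 4, 4, 3, 6, 4, 4]
j=4: nums[4]=4 ≤ 4 → i=2, swap nums[2],nums[4] → [4, 3, 4, 6, 6, 4, 3, 6, 4, 4]
j=5: nums[5]=4 ≤ 4 → i=3, swap nums[3],nums[5] → [4, 3, 4, 4, 6, 6, 3, 6, 4, 4]
j=6: nums[6]=3 ≤ 4 → i=4, swap nums[4],nums[6] → [4, 3, 4, 4, 3, 6, 6, 6, 4, 4]
j=7: nums[7]=6 > 4 → no swap
j=8: nums[8]=4 ≤ 4 → i=5, swap nums[5],nums[8] → [4, 3, 4, 4, 3, 4, 6, 6, 6, 4]
final swap nums[6],nums[9] → [4, 3, 4, 4, 3, 4, 4, 6, 6, 6]; return 6

[4, 3, 4, 4, 3, 4, 4, 6, 6, 6]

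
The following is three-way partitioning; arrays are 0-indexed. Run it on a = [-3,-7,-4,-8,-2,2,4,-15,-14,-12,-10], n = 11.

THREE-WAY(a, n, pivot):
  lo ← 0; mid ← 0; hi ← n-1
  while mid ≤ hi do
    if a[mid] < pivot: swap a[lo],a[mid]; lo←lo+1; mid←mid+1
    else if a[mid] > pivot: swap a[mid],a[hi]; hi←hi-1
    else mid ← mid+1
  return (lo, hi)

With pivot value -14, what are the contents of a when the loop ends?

[-15,-14,-8,-2,2,4,-4,-7,-12,-10,-3]

pivot = -14; lo=0, mid=0, hi=10
a[mid]=-3>-14: swap a[0],a[10]; hi=9 → [-10,-7,-4,-8,-2,2,4,-15,-14,-12,-3]
a[mid]=-10>-14: swap a[0],a[9]; hi=8 → [-12,-7,-4,-8,-2,2,4,-15,-14,-10,-3]
a[mid]=-12>-14: swap a[0],a[8]; hi=7 → [-14,-7,-4,-8,-2,2,4,-15,-12,-10,-3]
a[mid]=-14=-14: mid=1
a[mid]=-7>-14: swap a[1],a[7]; hi=6 → [-14,-15,-4,-8,-2,2,4,-7,-12,-10,-3]
a[mid]=-15<-14: swap a[0],a[1]; lo=1,mid=2 → [-15,-14,-4,-8,-2,2,4,-7,-12,-10,-3]
a[mid]=-4>-14: swap a[2],a[6]; hi=5 → [-15,-14,4,-8,-2,2,-4,-7,-12,-10,-3]
a[mid]=4>-14: swap a[2],a[5]; hi=4 → [-15,-14,2,-8,-2,4,-4,-7,-12,-10,-3]
a[mid]=2>-14: swap a[2],a[4]; hi=3 → [-15,-14,-2,-8,2,4,-4,-7,-12,-10,-3]
a[mid]=-2>-14: swap a[2],a[3]; hi=2 → [-15,-14,-8,-2,2,4,-4,-7,-12,-10,-3]
a[mid]=-8>-14: swap a[2],a[2]; hi=1 → [-15,-14,-8,-2,2,4,-4,-7,-12,-10,-3]
end: lo=1, hi=1; a = [-15,-14,-8,-2,2,4,-4,-7,-12,-10,-3]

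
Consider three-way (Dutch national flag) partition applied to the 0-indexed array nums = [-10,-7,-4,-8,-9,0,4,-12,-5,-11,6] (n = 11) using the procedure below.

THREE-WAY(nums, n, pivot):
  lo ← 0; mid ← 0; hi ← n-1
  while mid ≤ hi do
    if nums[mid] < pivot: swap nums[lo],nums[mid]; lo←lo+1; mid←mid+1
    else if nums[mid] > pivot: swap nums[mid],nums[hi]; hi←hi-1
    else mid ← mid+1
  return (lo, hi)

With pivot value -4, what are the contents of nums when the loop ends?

pivot = -4; lo=0, mid=0, hi=10
nums[mid]=-10<-4: swap nums[0],nums[0]; lo=1,mid=1 → [-10,-7,-4,-8,-9,0,4,-12,-5,-11,6]
nums[mid]=-7<-4: swap nums[1],nums[1]; lo=2,mid=2 → [-10,-7,-4,-8,-9,0,4,-12,-5,-11,6]
nums[mid]=-4=-4: mid=3
nums[mid]=-8<-4: swap nums[2],nums[3]; lo=3,mid=4 → [-10,-7,-8,-4,-9,0,4,-12,-5,-11,6]
nums[mid]=-9<-4: swap nums[3],nums[4]; lo=4,mid=5 → [-10,-7,-8,-9,-4,0,4,-12,-5,-11,6]
nums[mid]=0>-4: swap nums[5],nums[10]; hi=9 → [-10,-7,-8,-9,-4,6,4,-12,-5,-11,0]
nums[mid]=6>-4: swap nums[5],nums[9]; hi=8 → [-10,-7,-8,-9,-4,-11,4,-12,-5,6,0]
nums[mid]=-11<-4: swap nums[4],nums[5]; lo=5,mid=6 → [-10,-7,-8,-9,-11,-4,4,-12,-5,6,0]
nums[mid]=4>-4: swap nums[6],nums[8]; hi=7 → [-10,-7,-8,-9,-11,-4,-5,-12,4,6,0]
nums[mid]=-5<-4: swap nums[5],nums[6]; lo=6,mid=7 → [-10,-7,-8,-9,-11,-5,-4,-12,4,6,0]
nums[mid]=-12<-4: swap nums[6],nums[7]; lo=7,mid=8 → [-10,-7,-8,-9,-11,-5,-12,-4,4,6,0]
end: lo=7, hi=7; nums = [-10,-7,-8,-9,-11,-5,-12,-4,4,6,0]

[-10,-7,-8,-9,-11,-5,-12,-4,4,6,0]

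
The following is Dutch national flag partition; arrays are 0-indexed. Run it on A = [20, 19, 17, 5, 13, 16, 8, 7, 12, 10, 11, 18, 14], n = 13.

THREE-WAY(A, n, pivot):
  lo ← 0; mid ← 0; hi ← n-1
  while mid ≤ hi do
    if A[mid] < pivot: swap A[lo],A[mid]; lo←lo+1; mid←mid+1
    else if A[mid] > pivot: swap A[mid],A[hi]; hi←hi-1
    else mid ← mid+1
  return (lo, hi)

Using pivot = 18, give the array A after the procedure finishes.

[14, 17, 5, 13, 16, 8, 7, 12, 10, 11, 18, 19, 20]

pivot = 18; lo=0, mid=0, hi=12
A[mid]=20>18: swap A[0],A[12]; hi=11 → [14, 19, 17, 5, 13, 16, 8, 7, 12, 10, 11, 18, 20]
A[mid]=14<18: swap A[0],A[0]; lo=1,mid=1 → [14, 19, 17, 5, 13, 16, 8, 7, 12, 10, 11, 18, 20]
A[mid]=19>18: swap A[1],A[11]; hi=10 → [14, 18, 17, 5, 13, 16, 8, 7, 12, 10, 11, 19, 20]
A[mid]=18=18: mid=2
A[mid]=17<18: swap A[1],A[2]; lo=2,mid=3 → [14, 17, 18, 5, 13, 16, 8, 7, 12, 10, 11, 19, 20]
A[mid]=5<18: swap A[2],A[3]; lo=3,mid=4 → [14, 17, 5, 18, 13, 16, 8, 7, 12, 10, 11, 19, 20]
A[mid]=13<18: swap A[3],A[4]; lo=4,mid=5 → [14, 17, 5, 13, 18, 16, 8, 7, 12, 10, 11, 19, 20]
A[mid]=16<18: swap A[4],A[5]; lo=5,mid=6 → [14, 17, 5, 13, 16, 18, 8, 7, 12, 10, 11, 19, 20]
A[mid]=8<18: swap A[5],A[6]; lo=6,mid=7 → [14, 17, 5, 13, 16, 8, 18, 7, 12, 10, 11, 19, 20]
A[mid]=7<18: swap A[6],A[7]; lo=7,mid=8 → [14, 17, 5, 13, 16, 8, 7, 18, 12, 10, 11, 19, 20]
A[mid]=12<18: swap A[7],A[8]; lo=8,mid=9 → [14, 17, 5, 13, 16, 8, 7, 12, 18, 10, 11, 19, 20]
A[mid]=10<18: swap A[8],A[9]; lo=9,mid=10 → [14, 17, 5, 13, 16, 8, 7, 12, 10, 18, 11, 19, 20]
A[mid]=11<18: swap A[9],A[10]; lo=10,mid=11 → [14, 17, 5, 13, 16, 8, 7, 12, 10, 11, 18, 19, 20]
end: lo=10, hi=10; A = [14, 17, 5, 13, 16, 8, 7, 12, 10, 11, 18, 19, 20]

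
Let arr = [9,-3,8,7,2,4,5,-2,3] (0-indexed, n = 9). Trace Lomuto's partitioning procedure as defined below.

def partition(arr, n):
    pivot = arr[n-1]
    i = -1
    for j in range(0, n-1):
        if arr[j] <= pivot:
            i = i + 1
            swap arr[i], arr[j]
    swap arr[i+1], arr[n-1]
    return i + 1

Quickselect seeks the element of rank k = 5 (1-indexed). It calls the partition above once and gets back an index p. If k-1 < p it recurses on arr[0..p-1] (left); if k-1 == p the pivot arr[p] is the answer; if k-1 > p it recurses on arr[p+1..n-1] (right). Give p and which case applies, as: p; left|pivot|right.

pivot = arr[8] = 3; i = -1
j=0: arr[0]=9 > 3 → no swap
j=1: arr[1]=-3 ≤ 3 → i=0, swap arr[0],arr[1] → [-3,9,8,7,2,4,5,-2,3]
j=2: arr[2]=8 > 3 → no swap
j=3: arr[3]=7 > 3 → no swap
j=4: arr[4]=2 ≤ 3 → i=1, swap arr[1],arr[4] → [-3,2,8,7,9,4,5,-2,3]
j=5: arr[5]=4 > 3 → no swap
j=6: arr[6]=5 > 3 → no swap
j=7: arr[7]=-2 ≤ 3 → i=2, swap arr[2],arr[7] → [-3,2,-2,7,9,4,5,8,3]
final swap arr[3],arr[8] → [-3,2,-2,3,9,4,5,8,7]; return 3
p = 3; k-1 = 4 > 3 ⇒ right

3; right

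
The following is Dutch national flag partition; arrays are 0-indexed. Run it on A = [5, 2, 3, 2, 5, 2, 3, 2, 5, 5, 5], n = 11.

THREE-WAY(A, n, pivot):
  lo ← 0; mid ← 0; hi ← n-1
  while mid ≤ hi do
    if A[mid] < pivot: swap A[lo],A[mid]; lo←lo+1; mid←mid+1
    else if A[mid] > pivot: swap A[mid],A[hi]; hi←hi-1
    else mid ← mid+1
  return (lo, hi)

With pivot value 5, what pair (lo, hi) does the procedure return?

lo=0 mid=0 hi=10
5=5: mid=1
2<5: swap(0,1), lo=1 mid=2 ⇒ [2, 5, 3, 2, 5, 2, 3, 2, 5, 5, 5]
3<5: swap(1,2), lo=2 mid=3 ⇒ [2, 3, 5, 2, 5, 2, 3, 2, 5, 5, 5]
2<5: swap(2,3), lo=3 mid=4 ⇒ [2, 3, 2, 5, 5, 2, 3, 2, 5, 5, 5]
5=5: mid=5
2<5: swap(3,5), lo=4 mid=6 ⇒ [2, 3, 2, 2, 5, 5, 3, 2, 5, 5, 5]
3<5: swap(4,6), lo=5 mid=7 ⇒ [2, 3, 2, 2, 3, 5, 5, 2, 5, 5, 5]
2<5: swap(5,7), lo=6 mid=8 ⇒ [2, 3, 2, 2, 3, 2, 5, 5, 5, 5, 5]
5=5: mid=9
5=5: mid=10
5=5: mid=11
done. lo=6 hi=10; A=[2, 3, 2, 2, 3, 2, 5, 5, 5, 5, 5]

(6, 10)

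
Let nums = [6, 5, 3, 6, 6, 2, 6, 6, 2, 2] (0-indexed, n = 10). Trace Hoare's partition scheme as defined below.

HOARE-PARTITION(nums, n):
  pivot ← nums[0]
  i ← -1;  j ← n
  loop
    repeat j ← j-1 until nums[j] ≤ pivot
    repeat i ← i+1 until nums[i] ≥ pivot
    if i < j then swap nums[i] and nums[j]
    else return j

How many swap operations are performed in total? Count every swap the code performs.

3

pivot=6
j stops at 9 (2), i stops at 0 (6); swap ⇒ [2, 5, 3, 6, 6, 2, 6, 6, 2, 6]
j stops at 8 (2), i stops at 3 (6); swap ⇒ [2, 5, 3, 2, 6, 2, 6, 6, 6, 6]
j stops at 7 (6), i stops at 4 (6); swap ⇒ [2, 5, 3, 2, 6, 2, 6, 6, 6, 6]
j stops at 6, i stops at 6; i≥j ⇒ return 6. nums=[2, 5, 3, 2, 6, 2, 6, 6, 6, 6]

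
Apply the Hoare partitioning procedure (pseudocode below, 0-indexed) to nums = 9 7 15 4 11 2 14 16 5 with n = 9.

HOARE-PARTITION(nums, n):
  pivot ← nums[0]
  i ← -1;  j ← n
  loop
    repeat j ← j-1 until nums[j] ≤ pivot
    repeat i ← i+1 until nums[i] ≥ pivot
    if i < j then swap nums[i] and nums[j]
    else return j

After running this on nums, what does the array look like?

5 7 2 4 11 15 14 16 9

pivot=9
j stops at 8 (5), i stops at 0 (9); swap ⇒ 5 7 15 4 11 2 14 16 9
j stops at 5 (2), i stops at 2 (15); swap ⇒ 5 7 2 4 11 15 14 16 9
j stops at 3, i stops at 4; i≥j ⇒ return 3. nums=5 7 2 4 11 15 14 16 9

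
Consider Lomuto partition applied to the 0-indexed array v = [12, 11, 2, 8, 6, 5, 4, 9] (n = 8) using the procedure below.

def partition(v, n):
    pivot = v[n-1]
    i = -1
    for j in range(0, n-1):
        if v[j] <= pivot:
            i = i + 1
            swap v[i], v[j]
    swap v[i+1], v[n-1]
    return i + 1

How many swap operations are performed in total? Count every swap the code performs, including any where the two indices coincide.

6

pivot = v[7] = 9; i = -1
j=0: v[0]=12 > 9 → no swap
j=1: v[1]=11 > 9 → no swap
j=2: v[2]=2 ≤ 9 → i=0, swap v[0],v[2] → [2, 11, 12, 8, 6, 5, 4, 9]
j=3: v[3]=8 ≤ 9 → i=1, swap v[1],v[3] → [2, 8, 12, 11, 6, 5, 4, 9]
j=4: v[4]=6 ≤ 9 → i=2, swap v[2],v[4] → [2, 8, 6, 11, 12, 5, 4, 9]
j=5: v[5]=5 ≤ 9 → i=3, swap v[3],v[5] → [2, 8, 6, 5, 12, 11, 4, 9]
j=6: v[6]=4 ≤ 9 → i=4, swap v[4],v[6] → [2, 8, 6, 5, 4, 11, 12, 9]
final swap v[5],v[7] → [2, 8, 6, 5, 4, 9, 12, 11]; return 5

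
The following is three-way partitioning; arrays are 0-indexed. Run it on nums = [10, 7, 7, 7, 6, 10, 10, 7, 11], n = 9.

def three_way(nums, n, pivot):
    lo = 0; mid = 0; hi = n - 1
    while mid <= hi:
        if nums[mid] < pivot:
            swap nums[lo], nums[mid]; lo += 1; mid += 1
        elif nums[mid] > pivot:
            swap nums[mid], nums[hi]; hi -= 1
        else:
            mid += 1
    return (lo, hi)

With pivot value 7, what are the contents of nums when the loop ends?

lo=0 mid=0 hi=8
10>7: swap(0,8), hi=7 ⇒ [11, 7, 7, 7, 6, 10, 10, 7, 10]
11>7: swap(0,7), hi=6 ⇒ [7, 7, 7, 7, 6, 10, 10, 11, 10]
7=7: mid=1
7=7: mid=2
7=7: mid=3
7=7: mid=4
6<7: swap(0,4), lo=1 mid=5 ⇒ [6, 7, 7, 7, 7, 10, 10, 11, 10]
10>7: swap(5,6), hi=5 ⇒ [6, 7, 7, 7, 7, 10, 10, 11, 10]
10>7: swap(5,5), hi=4 ⇒ [6, 7, 7, 7, 7, 10, 10, 11, 10]
done. lo=1 hi=4; nums=[6, 7, 7, 7, 7, 10, 10, 11, 10]

[6, 7, 7, 7, 7, 10, 10, 11, 10]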